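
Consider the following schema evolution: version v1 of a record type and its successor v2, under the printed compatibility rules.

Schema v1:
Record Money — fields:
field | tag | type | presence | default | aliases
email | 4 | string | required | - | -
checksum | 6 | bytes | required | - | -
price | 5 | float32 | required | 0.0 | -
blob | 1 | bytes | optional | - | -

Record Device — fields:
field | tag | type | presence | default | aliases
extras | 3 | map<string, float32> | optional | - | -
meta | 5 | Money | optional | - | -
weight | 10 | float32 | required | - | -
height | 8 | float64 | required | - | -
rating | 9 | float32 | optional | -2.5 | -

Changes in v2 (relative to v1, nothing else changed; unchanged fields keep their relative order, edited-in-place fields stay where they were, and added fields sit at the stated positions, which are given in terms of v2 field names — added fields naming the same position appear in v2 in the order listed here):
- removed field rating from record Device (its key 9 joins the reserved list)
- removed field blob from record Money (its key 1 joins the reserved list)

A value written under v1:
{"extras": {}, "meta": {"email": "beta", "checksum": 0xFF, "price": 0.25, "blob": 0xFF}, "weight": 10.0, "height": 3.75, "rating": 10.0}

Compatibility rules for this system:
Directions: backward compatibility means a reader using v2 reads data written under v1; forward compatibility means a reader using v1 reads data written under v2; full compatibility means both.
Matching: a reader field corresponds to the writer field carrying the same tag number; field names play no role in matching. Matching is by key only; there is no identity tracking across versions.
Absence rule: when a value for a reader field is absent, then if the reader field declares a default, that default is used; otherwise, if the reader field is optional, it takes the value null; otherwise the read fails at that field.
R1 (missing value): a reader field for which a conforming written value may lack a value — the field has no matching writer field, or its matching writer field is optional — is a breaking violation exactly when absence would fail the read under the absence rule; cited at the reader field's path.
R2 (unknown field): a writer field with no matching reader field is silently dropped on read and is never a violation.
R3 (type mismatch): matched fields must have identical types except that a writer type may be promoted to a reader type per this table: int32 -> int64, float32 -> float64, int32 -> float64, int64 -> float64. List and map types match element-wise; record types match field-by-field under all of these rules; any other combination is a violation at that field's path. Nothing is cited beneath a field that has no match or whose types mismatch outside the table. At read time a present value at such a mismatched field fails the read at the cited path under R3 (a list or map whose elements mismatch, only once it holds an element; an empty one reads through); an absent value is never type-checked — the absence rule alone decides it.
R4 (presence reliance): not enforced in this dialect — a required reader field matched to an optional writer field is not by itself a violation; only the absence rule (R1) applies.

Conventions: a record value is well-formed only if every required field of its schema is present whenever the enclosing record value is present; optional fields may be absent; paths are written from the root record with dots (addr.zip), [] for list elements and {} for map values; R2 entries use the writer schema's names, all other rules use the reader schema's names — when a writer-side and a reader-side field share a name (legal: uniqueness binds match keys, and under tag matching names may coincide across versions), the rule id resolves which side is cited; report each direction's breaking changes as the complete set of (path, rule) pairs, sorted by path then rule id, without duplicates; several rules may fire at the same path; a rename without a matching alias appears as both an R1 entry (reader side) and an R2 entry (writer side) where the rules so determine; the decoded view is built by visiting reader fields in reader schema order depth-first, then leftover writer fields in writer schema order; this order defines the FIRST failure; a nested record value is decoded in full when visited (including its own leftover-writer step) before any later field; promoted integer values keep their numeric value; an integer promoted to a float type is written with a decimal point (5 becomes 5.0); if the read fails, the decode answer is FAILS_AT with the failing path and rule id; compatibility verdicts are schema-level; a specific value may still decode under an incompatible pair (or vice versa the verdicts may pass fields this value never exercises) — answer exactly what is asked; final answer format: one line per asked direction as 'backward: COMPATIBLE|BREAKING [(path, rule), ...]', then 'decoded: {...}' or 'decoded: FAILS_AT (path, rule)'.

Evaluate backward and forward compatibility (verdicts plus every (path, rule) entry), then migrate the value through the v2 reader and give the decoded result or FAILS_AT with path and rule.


backward: COMPATIBLE []; forward: COMPATIBLE []; decoded: {"extras": {}, "meta": {"email": "beta", "checksum": 0xFF, "price": 0.25}, "weight": 10.0, "height": 3.75}

each type pair in Device: writer, then reader
backward analysis of Device with v2 as reader and v1 as writer:
  extras: paired with writer extras (map<string, float32> -> map<string, float32>; writer optional)
  meta: paired with writer meta (Money -> Money; writer optional)
  weight: paired with writer weight (float32 -> float32; writer required)
  height: paired with writer height (float64 -> float64; writer required)
  rating (writer side), unknown to reader
  meta.email: paired with writer meta.email (string -> string; writer required)
  meta.checksum: paired with writer meta.checksum (bytes -> bytes; writer required)
  meta.price: paired with writer meta.price (float32 -> float32; writer required)
  meta.blob (writer side), unknown to reader
  nothing fires on Device: backward is COMPATIBLE
forward analysis of Device with v1 as reader and v2 as writer:
  extras: paired with writer extras (map<string, float32> -> map<string, float32>; writer optional)
  meta: paired with writer meta (Money -> Money; writer optional)
  weight: paired with writer weight (float32 -> float32; writer required)
  height: paired with writer height (float64 -> float64; writer required)
  rating has no writer counterpart
  meta.email: paired with writer meta.email (string -> string; writer required)
  meta.checksum: paired with writer meta.checksum (bytes -> bytes; writer required)
  meta.price: paired with writer meta.price (float32 -> float32; writer required)
  meta.blob has no writer counterpart
  nothing fires on Device: forward is COMPATIBLE
decode (reader v2):
  extras := {}
  meta.email := "beta"
  meta.checksum := 0xFF
  meta.price := 0.25
  writer meta.blob: unmatched, discarded
  weight := 10.0
  height := 3.75
  writer rating: unmatched, discarded
  => decoded: {"extras": {}, "meta": {"email": "beta", "checksum": 0xFF, "price": 0.25}, "weight": 10.0, "height": 3.75}


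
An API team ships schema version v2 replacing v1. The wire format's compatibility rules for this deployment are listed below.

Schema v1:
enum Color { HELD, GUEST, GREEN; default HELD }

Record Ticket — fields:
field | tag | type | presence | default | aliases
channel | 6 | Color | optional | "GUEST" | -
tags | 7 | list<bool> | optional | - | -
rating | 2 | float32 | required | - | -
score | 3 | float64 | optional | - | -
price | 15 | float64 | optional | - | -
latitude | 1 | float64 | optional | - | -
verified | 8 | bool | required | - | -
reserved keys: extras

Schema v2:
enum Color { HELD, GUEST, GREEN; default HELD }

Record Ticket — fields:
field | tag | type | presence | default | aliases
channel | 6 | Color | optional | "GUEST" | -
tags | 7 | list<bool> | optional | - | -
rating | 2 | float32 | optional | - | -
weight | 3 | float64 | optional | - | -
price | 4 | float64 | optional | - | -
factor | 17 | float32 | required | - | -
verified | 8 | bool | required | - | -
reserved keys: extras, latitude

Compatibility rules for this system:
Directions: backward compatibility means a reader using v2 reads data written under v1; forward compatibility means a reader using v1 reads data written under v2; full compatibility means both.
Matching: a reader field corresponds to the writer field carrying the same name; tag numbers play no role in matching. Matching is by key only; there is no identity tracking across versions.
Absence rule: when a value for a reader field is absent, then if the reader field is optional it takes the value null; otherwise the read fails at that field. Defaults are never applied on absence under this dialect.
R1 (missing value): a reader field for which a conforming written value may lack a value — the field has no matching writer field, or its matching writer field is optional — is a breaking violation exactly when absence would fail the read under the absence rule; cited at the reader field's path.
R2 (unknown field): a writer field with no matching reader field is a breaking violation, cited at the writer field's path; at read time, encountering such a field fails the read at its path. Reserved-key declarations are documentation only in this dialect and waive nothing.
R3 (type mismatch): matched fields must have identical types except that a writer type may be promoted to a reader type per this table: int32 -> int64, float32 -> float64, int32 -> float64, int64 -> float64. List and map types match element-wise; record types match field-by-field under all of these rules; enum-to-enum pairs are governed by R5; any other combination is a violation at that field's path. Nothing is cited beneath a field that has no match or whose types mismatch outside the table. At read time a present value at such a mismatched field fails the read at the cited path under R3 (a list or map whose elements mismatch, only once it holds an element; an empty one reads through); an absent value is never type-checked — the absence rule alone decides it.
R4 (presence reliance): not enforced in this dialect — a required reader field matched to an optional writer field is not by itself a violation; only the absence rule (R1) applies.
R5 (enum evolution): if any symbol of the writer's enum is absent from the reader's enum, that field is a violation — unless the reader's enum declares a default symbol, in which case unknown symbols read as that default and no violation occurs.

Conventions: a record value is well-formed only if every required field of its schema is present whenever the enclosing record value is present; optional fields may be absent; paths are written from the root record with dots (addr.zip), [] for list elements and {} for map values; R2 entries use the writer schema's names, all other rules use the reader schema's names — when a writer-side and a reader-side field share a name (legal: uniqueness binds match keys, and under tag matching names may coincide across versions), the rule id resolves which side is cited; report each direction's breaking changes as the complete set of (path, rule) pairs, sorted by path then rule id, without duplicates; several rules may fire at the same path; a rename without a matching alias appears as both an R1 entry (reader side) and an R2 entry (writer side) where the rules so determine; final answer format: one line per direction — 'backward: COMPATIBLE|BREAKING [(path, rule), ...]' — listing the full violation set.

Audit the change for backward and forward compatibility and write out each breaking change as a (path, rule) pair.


the writer's type comes first in each Ticket pair
checking backward for Ticket: reader v2 against writer v1:
  channel: paired with writer channel (Color -> Color; writer optional)
  tags: paired with writer tags (list<bool> -> list<bool>; writer optional)
  rating: paired with writer rating (float32 -> float32; writer required)
  weight has no writer counterpart
  price: paired with writer price (float64 -> float64; writer optional)
  factor has no writer counterpart
  verified: paired with writer verified (bool -> bool; writer required)
  writer field score has no reader counterpart
  writer field latitude has no reader counterpart
  rule R1 violated at factor
  rule R2 violated at latitude
  rule R2 violated at score
  backward on Ticket therefore BREAKING (3)
checking forward for Ticket: reader v1 against writer v2:
  channel: paired with writer channel (Color -> Color; writer optional)
  tags: paired with writer tags (list<bool> -> list<bool>; writer optional)
  rating: paired with writer rating (float32 -> float32; writer optional)
  score has no writer counterpart
  price: paired with writer price (float64 -> float64; writer optional)
  latitude has no writer counterpart
  verified: paired with writer verified (bool -> bool; writer required)
  writer field weight has no reader counterpart
  writer field factor has no reader counterpart
  rule R2 violated at factor
  rule R1 violated at rating
  rule R2 violated at weight
  forward on Ticket therefore BREAKING (3)

backward: BREAKING [(factor, R1), (latitude, R2), (score, R2)]; forward: BREAKING [(factor, R2), (rating, R1), (weight, R2)]


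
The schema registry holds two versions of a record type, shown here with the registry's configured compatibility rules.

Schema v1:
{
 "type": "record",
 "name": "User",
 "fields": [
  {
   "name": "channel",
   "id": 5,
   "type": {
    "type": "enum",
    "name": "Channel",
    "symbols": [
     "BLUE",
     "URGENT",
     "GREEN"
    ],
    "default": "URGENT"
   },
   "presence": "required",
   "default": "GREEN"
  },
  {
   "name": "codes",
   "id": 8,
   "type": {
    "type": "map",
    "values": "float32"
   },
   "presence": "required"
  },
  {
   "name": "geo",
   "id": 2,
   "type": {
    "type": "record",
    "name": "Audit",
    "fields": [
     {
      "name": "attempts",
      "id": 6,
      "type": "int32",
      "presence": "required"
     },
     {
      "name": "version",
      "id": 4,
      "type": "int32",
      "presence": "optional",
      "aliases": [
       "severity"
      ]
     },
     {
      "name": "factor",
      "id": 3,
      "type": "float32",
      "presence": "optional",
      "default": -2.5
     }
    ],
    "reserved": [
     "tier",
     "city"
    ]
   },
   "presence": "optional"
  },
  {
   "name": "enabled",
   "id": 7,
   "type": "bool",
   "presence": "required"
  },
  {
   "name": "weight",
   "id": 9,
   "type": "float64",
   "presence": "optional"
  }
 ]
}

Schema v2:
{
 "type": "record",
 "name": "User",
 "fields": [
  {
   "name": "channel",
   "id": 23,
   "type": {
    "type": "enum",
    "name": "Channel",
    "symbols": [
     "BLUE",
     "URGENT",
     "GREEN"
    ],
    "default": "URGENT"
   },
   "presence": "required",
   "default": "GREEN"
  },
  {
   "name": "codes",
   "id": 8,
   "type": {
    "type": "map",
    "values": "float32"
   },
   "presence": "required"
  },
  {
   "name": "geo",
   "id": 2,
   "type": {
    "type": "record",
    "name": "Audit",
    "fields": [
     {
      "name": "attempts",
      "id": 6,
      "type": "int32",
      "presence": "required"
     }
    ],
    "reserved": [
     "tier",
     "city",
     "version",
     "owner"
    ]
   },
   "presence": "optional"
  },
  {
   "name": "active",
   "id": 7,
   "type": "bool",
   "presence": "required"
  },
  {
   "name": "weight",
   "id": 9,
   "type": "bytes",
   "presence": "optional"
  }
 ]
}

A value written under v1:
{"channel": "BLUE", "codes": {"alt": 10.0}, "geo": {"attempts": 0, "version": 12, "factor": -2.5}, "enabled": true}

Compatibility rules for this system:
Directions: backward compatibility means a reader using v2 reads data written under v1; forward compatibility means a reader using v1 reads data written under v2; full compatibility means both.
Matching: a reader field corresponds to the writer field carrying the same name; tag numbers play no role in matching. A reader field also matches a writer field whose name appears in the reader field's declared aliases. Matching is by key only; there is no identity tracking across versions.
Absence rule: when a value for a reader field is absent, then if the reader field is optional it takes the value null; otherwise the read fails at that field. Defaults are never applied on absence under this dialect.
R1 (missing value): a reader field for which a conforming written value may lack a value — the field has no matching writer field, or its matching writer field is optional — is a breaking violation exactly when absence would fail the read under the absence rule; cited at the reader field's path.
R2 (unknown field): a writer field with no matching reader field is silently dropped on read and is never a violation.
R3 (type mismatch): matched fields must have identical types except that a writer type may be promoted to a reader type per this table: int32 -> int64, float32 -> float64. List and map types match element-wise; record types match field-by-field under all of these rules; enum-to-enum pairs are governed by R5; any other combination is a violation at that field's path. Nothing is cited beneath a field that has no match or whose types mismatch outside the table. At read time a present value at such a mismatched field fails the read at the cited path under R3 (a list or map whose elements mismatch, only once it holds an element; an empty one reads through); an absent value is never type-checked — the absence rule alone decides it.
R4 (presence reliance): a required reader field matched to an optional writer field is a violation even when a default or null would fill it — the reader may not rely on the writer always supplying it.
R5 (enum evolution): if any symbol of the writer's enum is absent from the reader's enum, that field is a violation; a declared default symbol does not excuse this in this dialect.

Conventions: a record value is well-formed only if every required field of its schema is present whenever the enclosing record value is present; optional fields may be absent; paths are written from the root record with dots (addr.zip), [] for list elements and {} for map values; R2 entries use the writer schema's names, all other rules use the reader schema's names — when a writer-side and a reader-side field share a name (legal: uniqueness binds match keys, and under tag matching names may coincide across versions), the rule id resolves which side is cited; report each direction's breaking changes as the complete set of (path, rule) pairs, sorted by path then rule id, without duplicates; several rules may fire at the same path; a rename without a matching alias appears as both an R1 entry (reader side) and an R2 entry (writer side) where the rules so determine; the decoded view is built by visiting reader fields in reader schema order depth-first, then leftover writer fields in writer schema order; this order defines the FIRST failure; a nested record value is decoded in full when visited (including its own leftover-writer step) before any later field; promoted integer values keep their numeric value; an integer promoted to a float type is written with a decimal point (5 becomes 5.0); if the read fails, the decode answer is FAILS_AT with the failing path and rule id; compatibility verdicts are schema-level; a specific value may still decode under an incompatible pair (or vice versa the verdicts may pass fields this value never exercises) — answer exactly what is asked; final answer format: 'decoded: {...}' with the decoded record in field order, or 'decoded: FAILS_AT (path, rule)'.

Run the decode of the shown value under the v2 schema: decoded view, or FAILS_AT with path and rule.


in User below, arrows point writer -> reader
migrating the User value to v2:
  channel := "BLUE"
  codes := {"alt": 10.0}
  geo.attempts := 0
  writer geo.version: unknown -> dropped
  writer geo.factor: unknown -> dropped
  read fails at active under R1 (no fill)
  => FAILS_AT (active, R1)
checking off the User differences that do not matter here:
  removed field factor from record Audit -> triggers nothing under the printed rules; the User answer is the same either way
  field channel in record User: tag 5 changed to 23 -> triggers nothing under the printed rules; the User answer is the same either way
  field weight in record User: type float64 changed to bytes -> a verdict-level change on User — the shown value reads the same
  removed field version from record Audit (its key "version" joins the reserved list) -> triggers nothing under the printed rules; the User answer is the same either way

decoded: FAILS_AT (active, R1)


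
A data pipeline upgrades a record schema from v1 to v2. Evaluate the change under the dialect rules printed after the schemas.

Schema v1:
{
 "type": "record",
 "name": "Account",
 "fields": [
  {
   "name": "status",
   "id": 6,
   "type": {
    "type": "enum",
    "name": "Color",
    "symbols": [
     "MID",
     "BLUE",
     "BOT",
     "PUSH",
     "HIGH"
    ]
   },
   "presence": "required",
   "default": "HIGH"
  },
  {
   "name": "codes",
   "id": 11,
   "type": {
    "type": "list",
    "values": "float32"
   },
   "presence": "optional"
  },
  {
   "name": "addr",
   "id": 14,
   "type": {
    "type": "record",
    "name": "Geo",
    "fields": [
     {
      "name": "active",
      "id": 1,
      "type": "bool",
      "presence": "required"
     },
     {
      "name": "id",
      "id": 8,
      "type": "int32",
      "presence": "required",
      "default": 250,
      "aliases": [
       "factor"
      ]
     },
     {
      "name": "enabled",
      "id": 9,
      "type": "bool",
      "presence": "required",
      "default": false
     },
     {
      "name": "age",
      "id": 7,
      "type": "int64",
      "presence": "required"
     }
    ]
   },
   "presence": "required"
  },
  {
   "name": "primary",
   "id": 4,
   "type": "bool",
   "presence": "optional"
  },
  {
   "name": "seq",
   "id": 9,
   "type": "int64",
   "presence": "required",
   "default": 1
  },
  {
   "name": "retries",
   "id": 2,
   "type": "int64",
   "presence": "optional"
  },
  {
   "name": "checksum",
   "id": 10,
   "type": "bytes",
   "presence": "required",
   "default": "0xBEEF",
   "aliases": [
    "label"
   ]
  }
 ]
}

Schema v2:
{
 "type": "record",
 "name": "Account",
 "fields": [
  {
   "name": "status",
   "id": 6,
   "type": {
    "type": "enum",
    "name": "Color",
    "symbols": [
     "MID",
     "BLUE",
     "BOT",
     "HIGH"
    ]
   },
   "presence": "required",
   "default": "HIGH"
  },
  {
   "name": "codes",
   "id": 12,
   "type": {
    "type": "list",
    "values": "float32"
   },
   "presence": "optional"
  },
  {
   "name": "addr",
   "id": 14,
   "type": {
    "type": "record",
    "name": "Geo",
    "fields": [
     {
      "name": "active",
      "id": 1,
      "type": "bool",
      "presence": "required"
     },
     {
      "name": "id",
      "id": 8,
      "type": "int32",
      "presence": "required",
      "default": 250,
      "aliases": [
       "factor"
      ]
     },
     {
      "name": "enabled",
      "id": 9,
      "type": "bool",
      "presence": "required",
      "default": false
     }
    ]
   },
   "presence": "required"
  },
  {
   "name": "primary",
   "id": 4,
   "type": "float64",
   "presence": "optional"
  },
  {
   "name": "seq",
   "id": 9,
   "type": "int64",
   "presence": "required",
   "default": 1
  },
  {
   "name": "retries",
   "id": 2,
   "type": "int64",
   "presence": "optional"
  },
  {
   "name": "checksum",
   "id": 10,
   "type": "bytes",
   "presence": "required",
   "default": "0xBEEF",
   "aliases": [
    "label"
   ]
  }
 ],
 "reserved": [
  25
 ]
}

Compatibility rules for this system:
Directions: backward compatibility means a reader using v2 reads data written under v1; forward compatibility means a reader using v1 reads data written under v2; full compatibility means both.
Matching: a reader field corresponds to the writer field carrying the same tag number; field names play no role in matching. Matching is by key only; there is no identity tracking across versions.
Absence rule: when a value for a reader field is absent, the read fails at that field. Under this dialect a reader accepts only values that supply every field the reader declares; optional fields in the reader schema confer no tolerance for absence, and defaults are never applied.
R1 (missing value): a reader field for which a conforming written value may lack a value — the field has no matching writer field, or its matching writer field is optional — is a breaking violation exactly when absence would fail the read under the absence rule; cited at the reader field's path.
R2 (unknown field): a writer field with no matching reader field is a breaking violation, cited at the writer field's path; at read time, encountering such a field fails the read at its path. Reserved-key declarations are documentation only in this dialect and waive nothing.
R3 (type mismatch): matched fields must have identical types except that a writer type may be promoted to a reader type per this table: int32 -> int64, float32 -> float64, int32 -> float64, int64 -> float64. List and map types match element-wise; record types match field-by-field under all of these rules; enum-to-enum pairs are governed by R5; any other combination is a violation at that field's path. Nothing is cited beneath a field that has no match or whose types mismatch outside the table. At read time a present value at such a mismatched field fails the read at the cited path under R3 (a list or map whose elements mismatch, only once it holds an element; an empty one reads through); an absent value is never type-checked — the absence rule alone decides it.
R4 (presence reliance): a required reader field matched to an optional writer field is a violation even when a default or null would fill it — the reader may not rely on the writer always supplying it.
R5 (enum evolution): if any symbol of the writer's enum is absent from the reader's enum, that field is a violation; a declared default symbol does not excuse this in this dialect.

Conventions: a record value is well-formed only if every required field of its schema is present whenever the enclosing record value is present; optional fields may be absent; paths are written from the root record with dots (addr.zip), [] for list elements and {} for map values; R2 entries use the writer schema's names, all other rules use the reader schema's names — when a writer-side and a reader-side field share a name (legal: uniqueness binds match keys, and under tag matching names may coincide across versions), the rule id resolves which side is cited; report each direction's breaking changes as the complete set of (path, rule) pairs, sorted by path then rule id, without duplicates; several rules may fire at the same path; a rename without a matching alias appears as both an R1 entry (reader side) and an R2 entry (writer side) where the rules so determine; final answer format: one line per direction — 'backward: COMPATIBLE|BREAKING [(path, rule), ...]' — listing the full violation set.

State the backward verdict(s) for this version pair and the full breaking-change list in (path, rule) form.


in Account below, arrows point writer -> reader
checking backward for Account: reader v2 against writer v1:
  status: paired with writer status (Color -> Color; writer required)
  no writer field matches reader codes
  addr: paired with writer addr (Geo -> Geo; writer required)
  primary: paired with writer primary (bool -> float64; writer optional)
  seq: paired with writer seq (int64 -> int64; writer required)
  retries: paired with writer retries (int64 -> int64; writer optional)
  checksum: paired with writer checksum (bytes -> bytes; writer required)
  writer codes: unknown to reader
  addr.active: paired with writer addr.active (bool -> bool; writer required)
  addr.id: paired with writer addr.id (int32 -> int32; writer required)
  addr.enabled: paired with writer addr.enabled (bool -> bool; writer required)
  writer addr.age: unknown to reader
  violation R2 at addr.age
  violation R1 at codes
  violation R2 at codes
  violation R1 at primary
  violation R3 at primary
  violation R1 at retries
  violation R5 at status
  => backward: BREAKING (7)

backward: BREAKING [(addr.age, R2), (codes, R1), (codes, R2), (primary, R1), (primary, R3), (retries, R1), (status, R5)]


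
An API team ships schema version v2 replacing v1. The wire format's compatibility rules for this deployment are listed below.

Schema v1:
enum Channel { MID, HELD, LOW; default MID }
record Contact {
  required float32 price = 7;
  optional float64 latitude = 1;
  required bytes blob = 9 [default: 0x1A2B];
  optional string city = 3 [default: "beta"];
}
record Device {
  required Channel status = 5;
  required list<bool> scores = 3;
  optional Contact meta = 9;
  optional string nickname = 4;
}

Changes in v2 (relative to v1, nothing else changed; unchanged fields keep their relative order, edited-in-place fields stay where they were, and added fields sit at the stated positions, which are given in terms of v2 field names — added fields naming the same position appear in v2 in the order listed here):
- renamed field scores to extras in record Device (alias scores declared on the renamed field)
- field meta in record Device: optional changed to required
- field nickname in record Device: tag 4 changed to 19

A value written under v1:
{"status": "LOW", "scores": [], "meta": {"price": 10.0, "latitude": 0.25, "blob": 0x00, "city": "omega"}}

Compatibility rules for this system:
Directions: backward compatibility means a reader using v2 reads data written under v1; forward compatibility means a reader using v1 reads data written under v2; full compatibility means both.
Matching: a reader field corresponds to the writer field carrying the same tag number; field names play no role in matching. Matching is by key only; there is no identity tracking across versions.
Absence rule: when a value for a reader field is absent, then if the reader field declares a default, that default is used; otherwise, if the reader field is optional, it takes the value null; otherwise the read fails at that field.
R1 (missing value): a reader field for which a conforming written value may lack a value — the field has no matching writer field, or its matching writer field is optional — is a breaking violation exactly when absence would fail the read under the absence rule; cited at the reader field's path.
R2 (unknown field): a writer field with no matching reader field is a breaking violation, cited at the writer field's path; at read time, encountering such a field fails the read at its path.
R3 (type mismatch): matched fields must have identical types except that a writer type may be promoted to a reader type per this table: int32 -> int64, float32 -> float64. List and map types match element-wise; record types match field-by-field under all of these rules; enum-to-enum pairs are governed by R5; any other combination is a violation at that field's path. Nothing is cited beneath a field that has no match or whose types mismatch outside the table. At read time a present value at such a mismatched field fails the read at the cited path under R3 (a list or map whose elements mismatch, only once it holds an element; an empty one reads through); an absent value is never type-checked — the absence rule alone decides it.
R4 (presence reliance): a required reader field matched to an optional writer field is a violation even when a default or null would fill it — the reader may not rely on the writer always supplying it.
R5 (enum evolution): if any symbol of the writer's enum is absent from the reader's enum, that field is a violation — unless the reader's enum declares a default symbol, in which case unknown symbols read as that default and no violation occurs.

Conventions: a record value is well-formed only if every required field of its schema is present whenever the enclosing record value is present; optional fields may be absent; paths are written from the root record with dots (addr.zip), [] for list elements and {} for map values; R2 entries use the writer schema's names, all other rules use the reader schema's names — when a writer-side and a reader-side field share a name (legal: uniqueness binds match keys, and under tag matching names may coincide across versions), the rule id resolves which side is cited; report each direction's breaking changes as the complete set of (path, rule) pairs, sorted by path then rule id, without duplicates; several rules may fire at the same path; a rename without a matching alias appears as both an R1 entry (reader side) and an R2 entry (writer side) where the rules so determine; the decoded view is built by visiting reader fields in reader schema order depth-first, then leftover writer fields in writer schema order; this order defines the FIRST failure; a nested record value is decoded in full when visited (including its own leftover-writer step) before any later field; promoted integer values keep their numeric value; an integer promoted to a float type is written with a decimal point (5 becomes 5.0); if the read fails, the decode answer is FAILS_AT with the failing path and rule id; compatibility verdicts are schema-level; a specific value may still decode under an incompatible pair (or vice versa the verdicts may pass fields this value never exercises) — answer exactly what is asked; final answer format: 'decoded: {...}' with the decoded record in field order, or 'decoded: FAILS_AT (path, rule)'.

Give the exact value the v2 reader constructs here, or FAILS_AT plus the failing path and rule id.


decoded: {"status": "LOW", "extras": [], "meta": {"price": 10.0, "latitude": 0.25, "blob": 0x00, "city": "omega"}, "nickname": null}

each type pair in Device: writer, then reader
decoding the Device value with the v2 reader:
  status := "LOW"
  extras := [] (from writer scores)
  meta.price := 10.0
  meta.latitude := 0.25
  meta.blob := 0x00
  meta.city := "omega"
  nickname := null (not supplied -> null)
  => decoded: {"status": "LOW", "extras": [], "meta": {"price": 10.0, "latitude": 0.25, "blob": 0x00, "city": "omega"}, "nickname": null}
the other Device changes do not affect what is asked:
  field meta in record Device: optional changed to required -> a verdict-level change on Device — the shown value reads the same
  field nickname in record Device: tag 4 changed to 19 -> a verdict-level change on Device — the shown value reads the same


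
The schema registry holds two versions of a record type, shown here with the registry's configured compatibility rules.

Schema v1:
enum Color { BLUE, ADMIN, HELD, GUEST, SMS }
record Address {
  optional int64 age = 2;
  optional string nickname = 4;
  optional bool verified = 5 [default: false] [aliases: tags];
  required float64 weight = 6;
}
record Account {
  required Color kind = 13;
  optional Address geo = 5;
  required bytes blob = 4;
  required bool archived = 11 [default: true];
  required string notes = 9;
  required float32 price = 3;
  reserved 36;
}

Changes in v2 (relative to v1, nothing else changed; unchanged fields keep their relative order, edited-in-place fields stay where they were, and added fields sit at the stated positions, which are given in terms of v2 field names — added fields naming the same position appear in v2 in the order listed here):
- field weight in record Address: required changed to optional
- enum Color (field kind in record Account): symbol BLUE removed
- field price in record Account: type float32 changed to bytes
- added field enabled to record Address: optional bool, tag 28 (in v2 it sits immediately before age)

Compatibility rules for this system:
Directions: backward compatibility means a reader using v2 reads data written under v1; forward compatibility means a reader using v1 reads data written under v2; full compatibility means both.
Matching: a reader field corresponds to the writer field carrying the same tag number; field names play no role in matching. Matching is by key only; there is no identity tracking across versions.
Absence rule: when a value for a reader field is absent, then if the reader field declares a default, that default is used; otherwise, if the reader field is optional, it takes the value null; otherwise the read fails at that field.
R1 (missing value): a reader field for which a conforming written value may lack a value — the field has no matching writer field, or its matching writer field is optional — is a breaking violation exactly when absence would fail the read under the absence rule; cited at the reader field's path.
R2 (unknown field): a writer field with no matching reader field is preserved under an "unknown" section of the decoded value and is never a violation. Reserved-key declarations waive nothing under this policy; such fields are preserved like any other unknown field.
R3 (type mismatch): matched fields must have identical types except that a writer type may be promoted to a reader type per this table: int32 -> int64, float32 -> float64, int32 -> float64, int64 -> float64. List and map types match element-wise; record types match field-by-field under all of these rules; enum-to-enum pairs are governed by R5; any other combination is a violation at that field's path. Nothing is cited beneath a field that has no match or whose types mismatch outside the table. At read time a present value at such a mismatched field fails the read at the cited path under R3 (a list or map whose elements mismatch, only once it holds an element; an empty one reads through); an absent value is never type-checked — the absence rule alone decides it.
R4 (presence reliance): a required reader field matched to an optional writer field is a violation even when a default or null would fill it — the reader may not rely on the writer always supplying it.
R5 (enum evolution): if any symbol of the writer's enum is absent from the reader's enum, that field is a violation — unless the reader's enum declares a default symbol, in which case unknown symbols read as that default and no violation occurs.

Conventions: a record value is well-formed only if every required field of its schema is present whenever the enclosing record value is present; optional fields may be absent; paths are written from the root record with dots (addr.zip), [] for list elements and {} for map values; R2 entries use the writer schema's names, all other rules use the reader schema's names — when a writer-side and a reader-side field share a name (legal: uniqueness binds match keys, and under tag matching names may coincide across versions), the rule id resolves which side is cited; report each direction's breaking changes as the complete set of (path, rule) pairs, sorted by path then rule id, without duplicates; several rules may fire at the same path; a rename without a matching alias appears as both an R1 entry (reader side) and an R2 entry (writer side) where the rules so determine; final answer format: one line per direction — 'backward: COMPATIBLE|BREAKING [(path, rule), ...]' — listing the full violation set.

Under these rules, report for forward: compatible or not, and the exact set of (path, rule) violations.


in Account below, arrows point writer -> reader
forward for Account (reader v1, writer v2):
  kind: Color -> Color, writer required; from kind
  geo: Address -> Address, writer optional; from geo
  blob: bytes -> bytes, writer required; from blob
  archived: bool -> bool, writer required; from archived
  notes: string -> string, writer required; from notes
  price: bytes -> float32, writer required; from price
  geo.age: int64 -> int64, writer optional; from geo.age
  geo.nickname: string -> string, writer optional; from geo.nickname
  geo.verified: bool -> bool, writer optional; from geo.verified
  geo.weight: float64 -> float64, writer optional; from geo.weight
  leftover writer field: geo.enabled
  R1 fires at geo.weight
  R4 fires at geo.weight
  R3 fires at price
  => forward verdict for Account: BREAKING, 3 violation(s)
checking off the Account differences that do not matter here:
  enum Color (field kind in record Account): symbol BLUE removed -> its effect on Account is confined to the backward direction, not asked
  added field enabled to record Address: optional bool, tag 28 (in v2 it sits immediately before age) -> fires no rule on Account, leaving the asked answer as it is

forward: BREAKING [(geo.weight, R1), (geo.weight, R4), (price, R3)]
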